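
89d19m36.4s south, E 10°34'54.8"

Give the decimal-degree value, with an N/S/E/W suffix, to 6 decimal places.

89.326778° S, 10.581889° E

φ: 89 + 19/60 + 36.4/3600 = 89.3267778
λ: 10 + 34/60 + 54.8/3600 = 10.5818889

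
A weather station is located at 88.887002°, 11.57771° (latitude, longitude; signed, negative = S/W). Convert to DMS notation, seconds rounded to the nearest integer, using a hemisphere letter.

88°53′13″ N, 11°34′40″ E

Lat: whole degrees 88; 53.22012′ → 53′ and 13.21″
λ: 0.577710° → 34.66260′; 0.66260 × 60 = 39.76″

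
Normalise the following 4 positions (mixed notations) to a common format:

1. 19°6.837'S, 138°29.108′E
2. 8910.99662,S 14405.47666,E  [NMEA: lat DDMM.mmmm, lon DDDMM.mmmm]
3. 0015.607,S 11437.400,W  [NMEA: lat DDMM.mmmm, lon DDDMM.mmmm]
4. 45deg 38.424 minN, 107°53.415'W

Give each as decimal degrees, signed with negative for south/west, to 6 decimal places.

1. -19.113950, 138.485133
2. -89.183277, 144.091278
3. -0.260117, -114.623333
4. 45.640400, -107.890250

Point 1:
  Lat: 6.837′ = 0.113950°; total 19.1139500
  S ⇒ negate
  Lon: 29.108′ = 0.485133°; total 138.4851333
  E ⇒ keep positive
Point 2:
  Lat: split at 2 digits → 89° and 10.99662′; 89 + 10.99662/60 = 89.1832770
  S ⇒ negate
  Longitude: split at 3 digits → 144° and 5.47666′; 144 + 5.47666/60 = 144.0912777
  E → positive
Point 3:
  φ: degrees = first 2 digits = 0, minutes = 15.607; 0 + 15.607/60 = 0.2601167
  hemisphere S, so the sign is −
  Longitude: degrees = first 3 digits = 114, minutes = 37.4; 114 + 37.4/60 = 114.6233333
  hemisphere W, so the sign is −
Point 4:
  Lat: 45 + 38.424/60 = 45.6404000
  N ⇒ keep positive
  λ: 53.415′ = 0.890250°; total 107.8902500
  W → negative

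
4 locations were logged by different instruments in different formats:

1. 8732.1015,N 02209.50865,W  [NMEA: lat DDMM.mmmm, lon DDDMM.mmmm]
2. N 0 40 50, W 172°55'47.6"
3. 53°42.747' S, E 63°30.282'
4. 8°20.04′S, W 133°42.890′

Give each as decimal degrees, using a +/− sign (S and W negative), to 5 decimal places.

Point 1:
  Lat: degrees = first 2 digits = 87, minutes = 32.1015; 87 + 32.1015/60 = 87.535025
  N → positive
  Longitude: split at 3 digits → 022° and 9.50865′; 22 + 9.50865/60 = 22.158478
  W ⇒ negate
Point 2:
  φ: 0 + 40/60 + 50/3600 = 0.680556
  N → positive
  Lon: 172 + 55/60 + 47.6/3600 = 172.929889
  hemisphere W, so the sign is −
Point 3:
  Latitude: 53 + 42.747/60 = 53.712450
  hemisphere S, so the sign is −
  Lon: 63 + 30.282/60 = 63.504700
  E → positive
Point 4:
  Lat: 8 + 20.04/60 = 8.334000
  S → negative
  Lon: 133 + 42.89/60 = 133.714833
  hemisphere W, so the sign is −

1. 87.53503, -22.15848
2. 0.68056, -172.92989
3. -53.71245, 63.50470
4. -8.33400, -133.71483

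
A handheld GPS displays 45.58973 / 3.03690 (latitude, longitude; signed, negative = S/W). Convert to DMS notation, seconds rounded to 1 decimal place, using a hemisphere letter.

45°35′23.0″ N, 3°02′12.8″ E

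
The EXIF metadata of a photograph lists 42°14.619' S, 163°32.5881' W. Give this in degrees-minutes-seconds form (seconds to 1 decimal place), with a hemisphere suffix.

42°14′37.1″ S, 163°32′35.3″ W

Latitude: fractional minutes 0.61900 × 60 = 37.140″
Longitude: 32.58810′ → 32′ and 0.58810 × 60 = 35.286″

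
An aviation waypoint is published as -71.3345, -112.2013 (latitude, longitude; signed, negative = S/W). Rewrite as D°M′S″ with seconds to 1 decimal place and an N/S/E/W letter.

71°20′4.2″ S, 112°12′4.7″ W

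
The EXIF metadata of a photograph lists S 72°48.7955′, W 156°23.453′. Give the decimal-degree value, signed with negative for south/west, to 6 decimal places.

-72.813258, -156.390883

φ: 48.7955′ = 0.813258°; total 72.8132583
S ⇒ negate
Longitude: 156 + 23.453/60 = 156.3908833
W ⇒ negate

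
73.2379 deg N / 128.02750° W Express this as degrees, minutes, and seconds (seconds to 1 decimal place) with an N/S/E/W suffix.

Lat: whole degrees 73; 14.27400′ → 14′ and 16.440″
Longitude: 0.027500° → 1.65000′; 0.65000 × 60 = 39.000″

73°14′16.4″ N, 128°01′39.0″ W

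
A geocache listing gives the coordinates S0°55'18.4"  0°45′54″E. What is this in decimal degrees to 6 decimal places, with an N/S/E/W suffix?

0.921778° S, 0.765000° E

φ: 55′ + 18.4″ = 55.30667′; 0 + 55.30667/60 = 0.9217778
Longitude: 45′ + 54″ = 45.90000′; 0 + 45.90000/60 = 0.7650000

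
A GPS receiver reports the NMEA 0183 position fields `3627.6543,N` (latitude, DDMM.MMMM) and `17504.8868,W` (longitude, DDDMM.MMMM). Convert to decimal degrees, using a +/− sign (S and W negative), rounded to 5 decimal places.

36.46091, -175.08145

Latitude: degrees = first 2 digits = 36, minutes = 27.6543; 36 + 27.6543/60 = 36.460905
N → positive
Lon: degrees = first 3 digits = 175, minutes = 4.8868; 175 + 4.8868/60 = 175.081447
hemisphere W, so the sign is −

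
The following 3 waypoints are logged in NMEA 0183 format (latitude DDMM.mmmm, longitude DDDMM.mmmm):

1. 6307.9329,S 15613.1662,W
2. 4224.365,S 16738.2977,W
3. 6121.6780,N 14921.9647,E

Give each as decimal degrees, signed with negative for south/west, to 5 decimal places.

1. -63.13222, -156.21944
2. -42.40608, -167.63830
3. 61.36130, 149.36608

Point 1:
  Lat: degrees = first 2 digits = 63, minutes = 7.9329; 63 + 7.9329/60 = 63.132215
  hemisphere S, so the sign is −
  λ: split at 3 digits → 156° and 13.1662′; 156 + 13.1662/60 = 156.219437
  hemisphere W, so the sign is −
Point 2:
  Lat: split at 2 digits → 42° and 24.365′; 42 + 24.365/60 = 42.406083
  S ⇒ negate
  Longitude: degrees = first 3 digits = 167, minutes = 38.2977; 167 + 38.2977/60 = 167.638295
  W ⇒ negate
Point 3:
  Lat: degrees = first 2 digits = 61, minutes = 21.678; 61 + 21.678/60 = 61.361300
  N → positive
  Longitude: degrees = first 3 digits = 149, minutes = 21.9647; 149 + 21.9647/60 = 149.366078
  E → positive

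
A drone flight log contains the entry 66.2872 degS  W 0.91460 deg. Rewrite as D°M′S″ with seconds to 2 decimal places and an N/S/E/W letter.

φ: whole degrees 66; 17.23200′ → 17′ and 13.9200″
Longitude: 0.914600 × 60 = 54.87600′ → 54′, remainder × 60 = 52.5600″

66°17′13.92″ S, 0°54′52.56″ W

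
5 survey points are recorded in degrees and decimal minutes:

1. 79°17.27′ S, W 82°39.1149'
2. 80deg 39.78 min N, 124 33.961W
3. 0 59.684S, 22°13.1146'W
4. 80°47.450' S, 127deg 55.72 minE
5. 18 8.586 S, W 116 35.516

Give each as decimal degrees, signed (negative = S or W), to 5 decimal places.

1. -79.28783, -82.65192
2. 80.66300, -124.56602
3. -0.99473, -22.21858
4. -80.79083, 127.92867
5. -18.14310, -116.59193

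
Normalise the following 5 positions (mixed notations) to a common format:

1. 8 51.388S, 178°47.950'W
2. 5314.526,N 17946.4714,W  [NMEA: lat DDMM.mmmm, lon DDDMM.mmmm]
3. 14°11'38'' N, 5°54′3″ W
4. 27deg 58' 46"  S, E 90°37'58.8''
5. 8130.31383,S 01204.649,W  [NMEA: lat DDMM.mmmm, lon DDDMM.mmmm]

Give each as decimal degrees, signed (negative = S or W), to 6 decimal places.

Point 1:
  Lat: 51.388′ = 0.856467°; total 8.8564667
  S → negative
  Longitude: 178 + 47.95/60 = 178.7991667
  W → negative
Point 2:
  Latitude: split at 2 digits → 53° and 14.526′; 53 + 14.526/60 = 53.2421000
  N ⇒ keep positive
  λ: degrees = first 3 digits = 179, minutes = 46.4714; 179 + 46.4714/60 = 179.7745233
  hemisphere W, so the sign is −
Point 3:
  φ: 11′ + 38″ = 11.63333′; 14 + 11.63333/60 = 14.1938889
  N ⇒ keep positive
  Lon: 5 + 54/60 + 3/3600 = 5.9008333
  W → negative
Point 4:
  Latitude: 58′ + 46″ = 58.76667′; 27 + 58.76667/60 = 27.9794444
  S → negative
  Lon: 37′ + 58.8″ = 37.98000′; 90 + 37.98000/60 = 90.6330000
  E ⇒ keep positive
Point 5:
  Latitude: degrees = first 2 digits = 81, minutes = 30.31383; 81 + 30.31383/60 = 81.5052305
  S ⇒ negate
  λ: degrees = first 3 digits = 12, minutes = 4.649; 12 + 4.649/60 = 12.0774833
  W → negative

1. -8.856467, -178.799167
2. 53.242100, -179.774523
3. 14.193889, -5.900833
4. -27.979444, 90.633000
5. -81.505231, -12.077483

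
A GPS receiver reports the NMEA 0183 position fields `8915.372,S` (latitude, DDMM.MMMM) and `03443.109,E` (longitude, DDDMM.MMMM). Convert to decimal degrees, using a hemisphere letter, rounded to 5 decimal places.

89.25620° S, 34.71848° E

φ: split at 2 digits → 89° and 15.372′; 89 + 15.372/60 = 89.256200
Longitude: degrees = first 3 digits = 34, minutes = 43.109; 34 + 43.109/60 = 34.718483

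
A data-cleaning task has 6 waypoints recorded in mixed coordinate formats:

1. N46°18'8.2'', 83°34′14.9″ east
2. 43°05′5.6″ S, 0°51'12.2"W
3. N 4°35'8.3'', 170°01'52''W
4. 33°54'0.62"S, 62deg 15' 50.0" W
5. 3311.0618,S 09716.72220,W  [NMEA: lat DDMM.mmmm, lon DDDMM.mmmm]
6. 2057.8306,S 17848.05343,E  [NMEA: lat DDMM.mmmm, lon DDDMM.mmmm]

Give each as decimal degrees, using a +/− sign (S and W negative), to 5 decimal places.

1. 46.30228, 83.57081
2. -43.08489, -0.85339
3. 4.58564, -170.03111
4. -33.90017, -62.26389
5. -33.18436, -97.27870
6. -20.96384, 178.80089

Point 1:
  Latitude: 18′ + 8.2″ = 18.13667′; 46 + 18.13667/60 = 46.302278
  N → positive
  Lon: 34′ + 14.9″ = 34.24833′; 83 + 34.24833/60 = 83.570806
  E ⇒ keep positive
Point 2:
  Lat: 43 + 5/60 + 5.6/3600 = 43.084889
  hemisphere S, so the sign is −
  Longitude: 0° + 51/60 + 12.2/3600 = 0 + 0.850000 + 0.003389 = 0.853389
  W → negative
Point 3:
  Latitude: 4° + 35/60 + 8.3/3600 = 4 + 0.583333 + 0.002306 = 4.585639
  N → positive
  Longitude: 170° + 1/60 + 52/3600 = 170 + 0.016667 + 0.014444 = 170.031111
  W ⇒ negate
Point 4:
  φ: 33 + 54/60 + 0.62/3600 = 33.900172
  S ⇒ negate
  Longitude: 62 + 15/60 + 50/3600 = 62.263889
  hemisphere W, so the sign is −
Point 5:
  Lat: split at 2 digits → 33° and 11.0618′; 33 + 11.0618/60 = 33.184363
  S → negative
  Longitude: split at 3 digits → 097° and 16.7222′; 97 + 16.7222/60 = 97.278703
  hemisphere W, so the sign is −
Point 6:
  Latitude: degrees = first 2 digits = 20, minutes = 57.8306; 20 + 57.8306/60 = 20.963843
  hemisphere S, so the sign is −
  λ: degrees = first 3 digits = 178, minutes = 48.05343; 178 + 48.05343/60 = 178.800891
  E → positive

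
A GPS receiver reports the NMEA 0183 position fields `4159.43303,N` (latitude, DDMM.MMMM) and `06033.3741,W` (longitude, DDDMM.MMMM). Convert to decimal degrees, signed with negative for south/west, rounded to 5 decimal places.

Lat: split at 2 digits → 41° and 59.43303′; 41 + 59.43303/60 = 41.990551
N → positive
Lon: degrees = first 3 digits = 60, minutes = 33.3741; 60 + 33.3741/60 = 60.556235
W ⇒ negate

41.99055, -60.55624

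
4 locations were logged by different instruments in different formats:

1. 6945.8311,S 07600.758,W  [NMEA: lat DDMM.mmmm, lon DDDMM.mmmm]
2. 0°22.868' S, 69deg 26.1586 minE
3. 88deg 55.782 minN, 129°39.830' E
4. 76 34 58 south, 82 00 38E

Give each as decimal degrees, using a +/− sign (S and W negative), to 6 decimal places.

Point 1:
  Lat: split at 2 digits → 69° and 45.8311′; 69 + 45.8311/60 = 69.7638517
  hemisphere S, so the sign is −
  Longitude: degrees = first 3 digits = 76, minutes = 0.758; 76 + 0.758/60 = 76.0126333
  W → negative
Point 2:
  Lat: 22.868′ = 0.381133°; total 0.3811333
  S → negative
  λ: 26.1586′ = 0.435977°; total 69.4359767
  E → positive
Point 3:
  φ: 55.782′ = 0.929700°; total 88.9297000
  N → positive
  Lon: 39.83′ = 0.663833°; total 129.6638333
  E → positive
Point 4:
  Latitude: 76 + 34/60 + 58/3600 = 76.5827778
  hemisphere S, so the sign is −
  Lon: 82 + 0/60 + 38/3600 = 82.0105556
  E ⇒ keep positive

1. -69.763852, -76.012633
2. -0.381133, 69.435977
3. 88.929700, 129.663833
4. -76.582778, 82.010556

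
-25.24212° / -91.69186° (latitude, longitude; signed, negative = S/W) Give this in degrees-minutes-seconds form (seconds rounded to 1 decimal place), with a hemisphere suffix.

25°14′31.6″ S, 91°41′30.7″ W

Latitude is negative → S; |value| = 25.242120
Lat: 0.242120 × 60 = 14.52720′ → 14′, remainder × 60 = 31.632″
Longitude is negative → W; |value| = 91.691860
Lon: whole degrees 91; 41.51160′ → 41′ and 30.696″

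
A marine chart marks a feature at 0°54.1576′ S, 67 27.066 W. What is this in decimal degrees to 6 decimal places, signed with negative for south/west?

Latitude: 0 + 54.1576/60 = 0.9026267
S → negative
Lon: 67 + 27.066/60 = 67.4511000
W ⇒ negate

-0.902627, -67.451100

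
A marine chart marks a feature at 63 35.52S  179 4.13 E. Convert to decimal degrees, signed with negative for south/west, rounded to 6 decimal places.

-63.592000, 179.068833

Lat: 63 + 35.52/60 = 63.5920000
hemisphere S, so the sign is −
Longitude: 4.13′ = 0.068833°; total 179.0688333
E ⇒ keep positive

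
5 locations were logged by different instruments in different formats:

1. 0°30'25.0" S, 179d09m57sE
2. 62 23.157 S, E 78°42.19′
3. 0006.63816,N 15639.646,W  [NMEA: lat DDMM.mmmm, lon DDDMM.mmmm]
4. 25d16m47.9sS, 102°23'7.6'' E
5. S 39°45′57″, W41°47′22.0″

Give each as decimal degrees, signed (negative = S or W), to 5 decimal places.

1. -0.50694, 179.16583
2. -62.38595, 78.70317
3. 0.11064, -156.66077
4. -25.27997, 102.38544
5. -39.76583, -41.78944

Point 1:
  Lat: 0° + 30/60 + 25/3600 = 0 + 0.500000 + 0.006944 = 0.506944
  S → negative
  Longitude: 179 + 9/60 + 57/3600 = 179.165833
  E ⇒ keep positive
Point 2:
  Latitude: 62 + 23.157/60 = 62.385950
  hemisphere S, so the sign is −
  Lon: 42.19′ = 0.703167°; total 78.703167
  E → positive
Point 3:
  Latitude: split at 2 digits → 00° and 6.63816′; 0 + 6.63816/60 = 0.110636
  N → positive
  Longitude: split at 3 digits → 156° and 39.646′; 156 + 39.646/60 = 156.660767
  hemisphere W, so the sign is −
Point 4:
  Latitude: 25 + 16/60 + 47.9/3600 = 25.279972
  hemisphere S, so the sign is −
  Longitude: 102° + 23/60 + 7.6/3600 = 102 + 0.383333 + 0.002111 = 102.385444
  E ⇒ keep positive
Point 5:
  φ: 39° + 45/60 + 57/3600 = 39 + 0.750000 + 0.015833 = 39.765833
  S ⇒ negate
  Lon: 41° + 47/60 + 22/3600 = 41 + 0.783333 + 0.006111 = 41.789444
  W ⇒ negate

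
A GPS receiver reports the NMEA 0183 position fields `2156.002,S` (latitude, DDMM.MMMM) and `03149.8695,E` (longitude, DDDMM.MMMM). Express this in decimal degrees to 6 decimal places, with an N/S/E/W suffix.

Latitude: split at 2 digits → 21° and 56.002′; 21 + 56.002/60 = 21.9333667
Lon: degrees = first 3 digits = 31, minutes = 49.8695; 31 + 49.8695/60 = 31.8311583

21.933367° S, 31.831158° E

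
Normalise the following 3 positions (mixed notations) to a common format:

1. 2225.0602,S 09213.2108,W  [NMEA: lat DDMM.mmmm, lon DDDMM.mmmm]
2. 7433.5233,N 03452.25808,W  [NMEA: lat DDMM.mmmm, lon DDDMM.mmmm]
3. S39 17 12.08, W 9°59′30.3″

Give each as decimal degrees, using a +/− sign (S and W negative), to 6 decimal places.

Point 1:
  φ: degrees = first 2 digits = 22, minutes = 25.0602; 22 + 25.0602/60 = 22.4176700
  hemisphere S, so the sign is −
  λ: split at 3 digits → 092° and 13.2108′; 92 + 13.2108/60 = 92.2201800
  hemisphere W, so the sign is −
Point 2:
  Lat: split at 2 digits → 74° and 33.5233′; 74 + 33.5233/60 = 74.5587217
  N → positive
  λ: split at 3 digits → 034° and 52.25808′; 34 + 52.25808/60 = 34.8709680
  W → negative
Point 3:
  Latitude: 39° + 17/60 + 12.08/3600 = 39 + 0.283333 + 0.003356 = 39.2866889
  S → negative
  Longitude: 9° + 59/60 + 30.3/3600 = 9 + 0.983333 + 0.008417 = 9.9917500
  W ⇒ negate

1. -22.417670, -92.220180
2. 74.558722, -34.870968
3. -39.286689, -9.991750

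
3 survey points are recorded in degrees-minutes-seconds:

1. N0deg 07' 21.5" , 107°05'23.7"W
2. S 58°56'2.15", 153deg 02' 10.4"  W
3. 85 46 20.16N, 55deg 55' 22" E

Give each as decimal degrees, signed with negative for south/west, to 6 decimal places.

Point 1:
  Latitude: 0 + 7/60 + 21.5/3600 = 0.1226389
  N → positive
  λ: 107 + 5/60 + 23.7/3600 = 107.0899167
  W → negative
Point 2:
  φ: 58° + 56/60 + 2.15/3600 = 58 + 0.933333 + 0.000597 = 58.9339306
  S ⇒ negate
  Lon: 153° + 2/60 + 10.4/3600 = 153 + 0.033333 + 0.002889 = 153.0362222
  W → negative
Point 3:
  Lat: 46′ + 20.16″ = 46.33600′; 85 + 46.33600/60 = 85.7722667
  N → positive
  Lon: 55° + 55/60 + 22/3600 = 55 + 0.916667 + 0.006111 = 55.9227778
  E → positive

1. 0.122639, -107.089917
2. -58.933931, -153.036222
3. 85.772267, 55.922778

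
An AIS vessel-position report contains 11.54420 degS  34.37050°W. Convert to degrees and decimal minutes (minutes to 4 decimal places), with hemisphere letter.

11° 32.6520′ S, 34° 22.2300′ W

Latitude: minutes = (11.544200 − 11) × 60 = 32.652000
Longitude: 34° + 0.370500 × 60 = 34° 22.230000′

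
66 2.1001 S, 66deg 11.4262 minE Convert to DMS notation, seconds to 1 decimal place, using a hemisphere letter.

φ: 2.10010′ → 2′ and 0.10010 × 60 = 6.006″
λ: 11.42620′ → 11′ and 0.42620 × 60 = 25.572″

66°02′6.0″ S, 66°11′25.6″ E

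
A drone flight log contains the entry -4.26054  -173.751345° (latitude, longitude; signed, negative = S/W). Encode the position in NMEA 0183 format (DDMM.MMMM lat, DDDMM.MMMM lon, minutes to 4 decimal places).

0415.6324,S / 17345.0807,W

Latitude is negative → S; |value| = 4.260540
φ: minutes = (4.260540 − 4) × 60 = 15.632400
Longitude is negative → W; |value| = 173.751345
λ: 173° + 0.751345 × 60 = 173° 45.080700′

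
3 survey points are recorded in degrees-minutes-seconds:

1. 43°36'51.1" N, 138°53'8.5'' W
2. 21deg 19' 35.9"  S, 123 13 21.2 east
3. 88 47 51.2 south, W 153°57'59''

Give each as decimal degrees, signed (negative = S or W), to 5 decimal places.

Point 1:
  φ: 36′ + 51.1″ = 36.85167′; 43 + 36.85167/60 = 43.614194
  N ⇒ keep positive
  Longitude: 53′ + 8.5″ = 53.14167′; 138 + 53.14167/60 = 138.885694
  W → negative
Point 2:
  φ: 19′ + 35.9″ = 19.59833′; 21 + 19.59833/60 = 21.326639
  S → negative
  Lon: 13′ + 21.2″ = 13.35333′; 123 + 13.35333/60 = 123.222556
  E → positive
Point 3:
  φ: 88° + 47/60 + 51.2/3600 = 88 + 0.783333 + 0.014222 = 88.797556
  S ⇒ negate
  Longitude: 57′ + 59″ = 57.98333′; 153 + 57.98333/60 = 153.966389
  W → negative

1. 43.61419, -138.88569
2. -21.32664, 123.22256
3. -88.79756, -153.96639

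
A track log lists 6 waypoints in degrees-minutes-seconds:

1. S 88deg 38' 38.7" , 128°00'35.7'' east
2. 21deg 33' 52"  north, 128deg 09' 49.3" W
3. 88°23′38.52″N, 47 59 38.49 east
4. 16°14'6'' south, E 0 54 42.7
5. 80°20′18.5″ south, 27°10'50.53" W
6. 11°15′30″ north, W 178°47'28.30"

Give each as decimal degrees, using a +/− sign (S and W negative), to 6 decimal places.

1. -88.644083, 128.009917
2. 21.564444, -128.163694
3. 88.394033, 47.994025
4. -16.235000, 0.911861
5. -80.338472, -27.180703
6. 11.258333, -178.791194

Point 1:
  φ: 88° + 38/60 + 38.7/3600 = 88 + 0.633333 + 0.010750 = 88.6440833
  S → negative
  λ: 128 + 0/60 + 35.7/3600 = 128.0099167
  E → positive
Point 2:
  φ: 21° + 33/60 + 52/3600 = 21 + 0.550000 + 0.014444 = 21.5644444
  N → positive
  Longitude: 128° + 9/60 + 49.3/3600 = 128 + 0.150000 + 0.013694 = 128.1636944
  hemisphere W, so the sign is −
Point 3:
  φ: 88° + 23/60 + 38.52/3600 = 88 + 0.383333 + 0.010700 = 88.3940333
  N → positive
  λ: 59′ + 38.49″ = 59.64150′; 47 + 59.64150/60 = 47.9940250
  E ⇒ keep positive
Point 4:
  Latitude: 14′ + 6″ = 14.10000′; 16 + 14.10000/60 = 16.2350000
  S → negative
  Lon: 0° + 54/60 + 42.7/3600 = 0 + 0.900000 + 0.011861 = 0.9118611
  E → positive
Point 5:
  φ: 20′ + 18.5″ = 20.30833′; 80 + 20.30833/60 = 80.3384722
  hemisphere S, so the sign is −
  Lon: 27° + 10/60 + 50.53/3600 = 27 + 0.166667 + 0.014036 = 27.1807028
  hemisphere W, so the sign is −
Point 6:
  Latitude: 11° + 15/60 + 30/3600 = 11 + 0.250000 + 0.008333 = 11.2583333
  N → positive
  λ: 47′ + 28.3″ = 47.47167′; 178 + 47.47167/60 = 178.7911944
  hemisphere W, so the sign is −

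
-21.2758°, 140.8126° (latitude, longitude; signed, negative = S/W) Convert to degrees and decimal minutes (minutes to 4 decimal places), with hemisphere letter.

21° 16.5480′ S, 140° 48.7560′ E

Latitude is negative → S; |value| = 21.275800
Latitude: minutes = (21.275800 − 21) × 60 = 16.548000
Longitude: fractional part 0.812600 → 48.756000 minutes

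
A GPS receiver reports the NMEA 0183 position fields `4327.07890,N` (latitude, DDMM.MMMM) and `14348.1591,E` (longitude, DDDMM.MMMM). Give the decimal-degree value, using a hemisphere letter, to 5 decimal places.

φ: degrees = first 2 digits = 43, minutes = 27.0789; 43 + 27.0789/60 = 43.451315
λ: split at 3 digits → 143° and 48.1591′; 143 + 48.1591/60 = 143.802652

43.45132° N, 143.80265° E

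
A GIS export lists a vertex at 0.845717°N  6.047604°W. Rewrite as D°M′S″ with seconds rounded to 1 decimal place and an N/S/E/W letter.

0°50′44.6″ N, 6°02′51.4″ W

Lat: whole degrees 0; 50.74302′ → 50′ and 44.581″
Lon: 0.047604 × 60 = 2.85624′ → 2′, remainder × 60 = 51.374″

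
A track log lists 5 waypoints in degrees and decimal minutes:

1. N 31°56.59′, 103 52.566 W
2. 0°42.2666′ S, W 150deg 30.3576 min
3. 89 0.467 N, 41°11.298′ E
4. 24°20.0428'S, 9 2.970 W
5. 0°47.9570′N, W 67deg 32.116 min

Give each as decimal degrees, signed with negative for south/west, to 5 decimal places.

Point 1:
  Lat: 31 + 56.59/60 = 31.943167
  N → positive
  Longitude: 52.566′ = 0.876100°; total 103.876100
  hemisphere W, so the sign is −
Point 2:
  Latitude: 42.2666′ = 0.704443°; total 0.704443
  S → negative
  Longitude: 30.3576′ = 0.505960°; total 150.505960
  W → negative
Point 3:
  Lat: 0.467′ = 0.007783°; total 89.007783
  N → positive
  Longitude: 11.298′ = 0.188300°; total 41.188300
  E ⇒ keep positive
Point 4:
  Lat: 20.0428′ = 0.334047°; total 24.334047
  S ⇒ negate
  Lon: 2.97′ = 0.049500°; total 9.049500
  hemisphere W, so the sign is −
Point 5:
  φ: 0 + 47.957/60 = 0.799283
  N ⇒ keep positive
  Longitude: 67 + 32.116/60 = 67.535267
  W → negative

1. 31.94317, -103.87610
2. -0.70444, -150.50596
3. 89.00778, 41.18830
4. -24.33405, -9.04950
5. 0.79928, -67.53527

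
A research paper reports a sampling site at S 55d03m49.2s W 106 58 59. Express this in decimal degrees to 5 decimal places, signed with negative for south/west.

Latitude: 55° + 3/60 + 49.2/3600 = 55 + 0.050000 + 0.013667 = 55.063667
hemisphere S, so the sign is −
λ: 106° + 58/60 + 59/3600 = 106 + 0.966667 + 0.016389 = 106.983056
W → negative

-55.06367, -106.98306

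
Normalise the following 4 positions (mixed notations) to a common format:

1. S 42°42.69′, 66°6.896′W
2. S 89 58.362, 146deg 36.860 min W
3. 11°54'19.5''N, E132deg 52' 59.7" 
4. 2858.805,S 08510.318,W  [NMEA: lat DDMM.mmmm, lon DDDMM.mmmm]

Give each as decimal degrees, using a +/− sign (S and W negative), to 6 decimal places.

Point 1:
  Lat: 42 + 42.69/60 = 42.7115000
  hemisphere S, so the sign is −
  Longitude: 6.896′ = 0.114933°; total 66.1149333
  hemisphere W, so the sign is −
Point 2:
  Latitude: 89 + 58.362/60 = 89.9727000
  S → negative
  Lon: 36.86′ = 0.614333°; total 146.6143333
  hemisphere W, so the sign is −
Point 3:
  φ: 11 + 54/60 + 19.5/3600 = 11.9054167
  N → positive
  Longitude: 52′ + 59.7″ = 52.99500′; 132 + 52.99500/60 = 132.8832500
  E ⇒ keep positive
Point 4:
  φ: split at 2 digits → 28° and 58.805′; 28 + 58.805/60 = 28.9800833
  S → negative
  Longitude: split at 3 digits → 085° and 10.318′; 85 + 10.318/60 = 85.1719667
  W → negative

1. -42.711500, -66.114933
2. -89.972700, -146.614333
3. 11.905417, 132.883250
4. -28.980083, -85.171967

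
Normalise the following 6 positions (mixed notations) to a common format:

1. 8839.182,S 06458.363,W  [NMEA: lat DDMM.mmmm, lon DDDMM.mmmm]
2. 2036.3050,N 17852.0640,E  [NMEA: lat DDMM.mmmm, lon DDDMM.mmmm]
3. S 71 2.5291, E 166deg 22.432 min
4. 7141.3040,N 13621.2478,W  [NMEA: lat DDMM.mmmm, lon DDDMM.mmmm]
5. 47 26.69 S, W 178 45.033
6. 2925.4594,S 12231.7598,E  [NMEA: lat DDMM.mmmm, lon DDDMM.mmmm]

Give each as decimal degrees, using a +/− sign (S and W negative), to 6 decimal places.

Point 1:
  Latitude: degrees = first 2 digits = 88, minutes = 39.182; 88 + 39.182/60 = 88.6530333
  hemisphere S, so the sign is −
  Lon: split at 3 digits → 064° and 58.363′; 64 + 58.363/60 = 64.9727167
  W → negative
Point 2:
  Latitude: degrees = first 2 digits = 20, minutes = 36.305; 20 + 36.305/60 = 20.6050833
  N → positive
  Longitude: degrees = first 3 digits = 178, minutes = 52.064; 178 + 52.064/60 = 178.8677333
  E → positive
Point 3:
  Latitude: 71 + 2.5291/60 = 71.0421517
  hemisphere S, so the sign is −
  Longitude: 166 + 22.432/60 = 166.3738667
  E → positive
Point 4:
  Latitude: degrees = first 2 digits = 71, minutes = 41.304; 71 + 41.304/60 = 71.6884000
  N ⇒ keep positive
  Lon: split at 3 digits → 136° and 21.2478′; 136 + 21.2478/60 = 136.3541300
  W → negative
Point 5:
  Lat: 47 + 26.69/60 = 47.4448333
  S ⇒ negate
  λ: 45.033′ = 0.750550°; total 178.7505500
  W ⇒ negate
Point 6:
  φ: degrees = first 2 digits = 29, minutes = 25.4594; 29 + 25.4594/60 = 29.4243233
  hemisphere S, so the sign is −
  Lon: split at 3 digits → 122° and 31.7598′; 122 + 31.7598/60 = 122.5293300
  E ⇒ keep positive

1. -88.653033, -64.972717
2. 20.605083, 178.867733
3. -71.042152, 166.373867
4. 71.688400, -136.354130
5. -47.444833, -178.750550
6. -29.424323, 122.529330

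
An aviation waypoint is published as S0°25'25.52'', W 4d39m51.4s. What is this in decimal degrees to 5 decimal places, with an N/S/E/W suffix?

Lat: 0 + 25/60 + 25.52/3600 = 0.423756
Longitude: 4 + 39/60 + 51.4/3600 = 4.664278

0.42376° S, 4.66428° W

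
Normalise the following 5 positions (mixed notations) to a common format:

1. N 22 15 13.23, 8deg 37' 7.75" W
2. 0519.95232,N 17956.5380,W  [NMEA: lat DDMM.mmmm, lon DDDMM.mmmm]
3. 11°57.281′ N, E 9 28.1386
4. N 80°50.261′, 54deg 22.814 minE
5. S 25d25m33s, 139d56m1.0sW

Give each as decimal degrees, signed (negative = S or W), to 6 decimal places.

1. 22.253675, -8.618819
2. 5.332539, -179.942300
3. 11.954683, 9.468977
4. 80.837683, 54.380233
5. -25.425833, -139.933611

Point 1:
  Latitude: 22 + 15/60 + 13.23/3600 = 22.2536750
  N ⇒ keep positive
  λ: 8° + 37/60 + 7.75/3600 = 8 + 0.616667 + 0.002153 = 8.6188194
  W ⇒ negate
Point 2:
  Latitude: degrees = first 2 digits = 5, minutes = 19.95232; 5 + 19.95232/60 = 5.3325387
  N → positive
  Lon: split at 3 digits → 179° and 56.538′; 179 + 56.538/60 = 179.9423000
  hemisphere W, so the sign is −
Point 3:
  Lat: 57.281′ = 0.954683°; total 11.9546833
  N → positive
  λ: 9 + 28.1386/60 = 9.4689767
  E → positive
Point 4:
  Latitude: 50.261′ = 0.837683°; total 80.8376833
  N ⇒ keep positive
  Longitude: 22.814′ = 0.380233°; total 54.3802333
  E → positive
Point 5:
  Latitude: 25° + 25/60 + 33/3600 = 25 + 0.416667 + 0.009167 = 25.4258333
  S → negative
  λ: 139 + 56/60 + 1/3600 = 139.9336111
  hemisphere W, so the sign is −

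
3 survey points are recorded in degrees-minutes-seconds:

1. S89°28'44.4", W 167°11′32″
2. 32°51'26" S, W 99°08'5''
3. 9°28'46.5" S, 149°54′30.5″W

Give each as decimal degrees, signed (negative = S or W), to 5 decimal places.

1. -89.47900, -167.19222
2. -32.85722, -99.13472
3. -9.47958, -149.90847

Point 1:
  Lat: 89 + 28/60 + 44.4/3600 = 89.479000
  hemisphere S, so the sign is −
  λ: 11′ + 32″ = 11.53333′; 167 + 11.53333/60 = 167.192222
  W → negative
Point 2:
  Latitude: 32° + 51/60 + 26/3600 = 32 + 0.850000 + 0.007222 = 32.857222
  S → negative
  Lon: 99 + 8/60 + 5/3600 = 99.134722
  W ⇒ negate
Point 3:
  Latitude: 28′ + 46.5″ = 28.77500′; 9 + 28.77500/60 = 9.479583
  S → negative
  Lon: 149° + 54/60 + 30.5/3600 = 149 + 0.900000 + 0.008472 = 149.908472
  W → negative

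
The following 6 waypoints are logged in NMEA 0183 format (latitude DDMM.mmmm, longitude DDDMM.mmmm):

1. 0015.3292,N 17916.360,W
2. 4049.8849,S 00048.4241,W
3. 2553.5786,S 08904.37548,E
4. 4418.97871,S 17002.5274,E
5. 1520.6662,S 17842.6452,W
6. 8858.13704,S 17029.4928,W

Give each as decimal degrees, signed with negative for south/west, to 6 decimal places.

1. 0.255487, -179.272667
2. -40.831415, -0.807068
3. -25.892977, 89.072925
4. -44.316312, 170.042123
5. -15.344437, -178.710753
6. -88.968951, -170.491547

Point 1:
  Lat: split at 2 digits → 00° and 15.3292′; 0 + 15.3292/60 = 0.2554867
  N → positive
  Longitude: degrees = first 3 digits = 179, minutes = 16.36; 179 + 16.36/60 = 179.2726667
  W ⇒ negate
Point 2:
  φ: split at 2 digits → 40° and 49.8849′; 40 + 49.8849/60 = 40.8314150
  S ⇒ negate
  Longitude: degrees = first 3 digits = 0, minutes = 48.4241; 0 + 48.4241/60 = 0.8070683
  W ⇒ negate
Point 3:
  φ: degrees = first 2 digits = 25, minutes = 53.5786; 25 + 53.5786/60 = 25.8929767
  S → negative
  Longitude: degrees = first 3 digits = 89, minutes = 4.37548; 89 + 4.37548/60 = 89.0729247
  E ⇒ keep positive
Point 4:
  Latitude: degrees = first 2 digits = 44, minutes = 18.97871; 44 + 18.97871/60 = 44.3163118
  hemisphere S, so the sign is −
  Longitude: degrees = first 3 digits = 170, minutes = 2.5274; 170 + 2.5274/60 = 170.0421233
  E → positive
Point 5:
  Lat: split at 2 digits → 15° and 20.6662′; 15 + 20.6662/60 = 15.3444367
  hemisphere S, so the sign is −
  λ: degrees = first 3 digits = 178, minutes = 42.6452; 178 + 42.6452/60 = 178.7107533
  W ⇒ negate
Point 6:
  Lat: split at 2 digits → 88° and 58.13704′; 88 + 58.13704/60 = 88.9689507
  S → negative
  Longitude: split at 3 digits → 170° and 29.4928′; 170 + 29.4928/60 = 170.4915467
  hemisphere W, so the sign is −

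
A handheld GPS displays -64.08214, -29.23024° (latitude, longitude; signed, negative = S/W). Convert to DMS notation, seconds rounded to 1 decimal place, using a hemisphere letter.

Latitude is negative → S; |value| = 64.082140
φ: 0.082140 × 60 = 4.92840′ → 4′, remainder × 60 = 55.704″
Longitude is negative → W; |value| = 29.230240
λ: whole degrees 29; 13.81440′ → 13′ and 48.864″

64°04′55.7″ S, 29°13′48.9″ W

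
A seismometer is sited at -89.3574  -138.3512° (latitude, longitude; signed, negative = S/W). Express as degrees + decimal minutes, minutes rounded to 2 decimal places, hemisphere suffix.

89° 21.44′ S, 138° 21.07′ W

Latitude is negative → S; |value| = 89.357400
Latitude: fractional part 0.357400 → 21.4440 minutes
Longitude is negative → W; |value| = 138.351200
λ: minutes = (138.351200 − 138) × 60 = 21.0720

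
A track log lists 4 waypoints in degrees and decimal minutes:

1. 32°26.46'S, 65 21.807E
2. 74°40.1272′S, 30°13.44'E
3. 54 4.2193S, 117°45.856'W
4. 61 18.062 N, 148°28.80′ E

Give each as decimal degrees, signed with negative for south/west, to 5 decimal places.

Point 1:
  φ: 32 + 26.46/60 = 32.441000
  hemisphere S, so the sign is −
  Lon: 21.807′ = 0.363450°; total 65.363450
  E → positive
Point 2:
  Lat: 40.1272′ = 0.668787°; total 74.668787
  S ⇒ negate
  Longitude: 30 + 13.44/60 = 30.224000
  E → positive
Point 3:
  Lat: 4.2193′ = 0.070322°; total 54.070322
  hemisphere S, so the sign is −
  Longitude: 117 + 45.856/60 = 117.764267
  W ⇒ negate
Point 4:
  Latitude: 61 + 18.062/60 = 61.301033
  N → positive
  Lon: 28.8′ = 0.480000°; total 148.480000
  E → positive

1. -32.44100, 65.36345
2. -74.66879, 30.22400
3. -54.07032, -117.76427
4. 61.30103, 148.48000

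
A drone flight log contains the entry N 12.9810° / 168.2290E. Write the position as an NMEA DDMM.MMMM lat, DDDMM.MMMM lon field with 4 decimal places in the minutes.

Lat: minutes = (12.981000 − 12) × 60 = 58.860000
λ: 168° + 0.229000 × 60 = 168° 13.740000′

1258.8600,N / 16813.7400,E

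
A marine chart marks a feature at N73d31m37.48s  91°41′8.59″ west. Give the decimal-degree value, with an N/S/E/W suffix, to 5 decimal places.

Latitude: 73 + 31/60 + 37.48/3600 = 73.527078
Lon: 91 + 41/60 + 8.59/3600 = 91.685719

73.52708° N, 91.68572° W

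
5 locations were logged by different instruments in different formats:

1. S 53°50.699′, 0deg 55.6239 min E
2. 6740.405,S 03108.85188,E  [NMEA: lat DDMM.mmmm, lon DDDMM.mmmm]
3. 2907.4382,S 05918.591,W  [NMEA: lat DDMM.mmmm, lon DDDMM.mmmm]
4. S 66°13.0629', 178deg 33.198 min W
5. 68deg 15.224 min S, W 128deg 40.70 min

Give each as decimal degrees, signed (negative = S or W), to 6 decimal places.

Point 1:
  Latitude: 53 + 50.699/60 = 53.8449833
  S ⇒ negate
  Lon: 0 + 55.6239/60 = 0.9270650
  E → positive
Point 2:
  Latitude: split at 2 digits → 67° and 40.405′; 67 + 40.405/60 = 67.6734167
  hemisphere S, so the sign is −
  λ: split at 3 digits → 031° and 8.85188′; 31 + 8.85188/60 = 31.1475313
  E → positive
Point 3:
  Latitude: split at 2 digits → 29° and 7.4382′; 29 + 7.4382/60 = 29.1239700
  S → negative
  λ: split at 3 digits → 059° and 18.591′; 59 + 18.591/60 = 59.3098500
  hemisphere W, so the sign is −
Point 4:
  Latitude: 66 + 13.0629/60 = 66.2177150
  hemisphere S, so the sign is −
  λ: 178 + 33.198/60 = 178.5533000
  W ⇒ negate
Point 5:
  Lat: 15.224′ = 0.253733°; total 68.2537333
  hemisphere S, so the sign is −
  Longitude: 40.7′ = 0.678333°; total 128.6783333
  hemisphere W, so the sign is −

1. -53.844983, 0.927065
2. -67.673417, 31.147531
3. -29.123970, -59.309850
4. -66.217715, -178.553300
5. -68.253733, -128.678333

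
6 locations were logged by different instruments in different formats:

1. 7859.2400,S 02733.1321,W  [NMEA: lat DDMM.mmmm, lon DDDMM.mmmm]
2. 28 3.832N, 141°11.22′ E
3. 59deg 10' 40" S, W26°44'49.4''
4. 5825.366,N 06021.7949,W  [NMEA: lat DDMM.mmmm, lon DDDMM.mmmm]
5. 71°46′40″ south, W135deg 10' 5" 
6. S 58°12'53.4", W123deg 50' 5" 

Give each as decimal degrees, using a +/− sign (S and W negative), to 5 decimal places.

1. -78.98733, -27.55220
2. 28.06387, 141.18700
3. -59.17778, -26.74706
4. 58.42277, -60.36325
5. -71.77778, -135.16806
6. -58.21483, -123.83472

Point 1:
  Lat: split at 2 digits → 78° and 59.24′; 78 + 59.24/60 = 78.987333
  S → negative
  λ: degrees = first 3 digits = 27, minutes = 33.1321; 27 + 33.1321/60 = 27.552202
  W ⇒ negate
Point 2:
  φ: 3.832′ = 0.063867°; total 28.063867
  N → positive
  Longitude: 11.22′ = 0.187000°; total 141.187000
  E ⇒ keep positive
Point 3:
  Lat: 59 + 10/60 + 40/3600 = 59.177778
  hemisphere S, so the sign is −
  Longitude: 44′ + 49.4″ = 44.82333′; 26 + 44.82333/60 = 26.747056
  W ⇒ negate
Point 4:
  Lat: split at 2 digits → 58° and 25.366′; 58 + 25.366/60 = 58.422767
  N ⇒ keep positive
  Longitude: split at 3 digits → 060° and 21.7949′; 60 + 21.7949/60 = 60.363248
  W ⇒ negate
Point 5:
  φ: 46′ + 40″ = 46.66667′; 71 + 46.66667/60 = 71.777778
  S → negative
  Lon: 10′ + 5″ = 10.08333′; 135 + 10.08333/60 = 135.168056
  hemisphere W, so the sign is −
Point 6:
  φ: 12′ + 53.4″ = 12.89000′; 58 + 12.89000/60 = 58.214833
  S ⇒ negate
  Longitude: 123 + 50/60 + 5/3600 = 123.834722
  hemisphere W, so the sign is −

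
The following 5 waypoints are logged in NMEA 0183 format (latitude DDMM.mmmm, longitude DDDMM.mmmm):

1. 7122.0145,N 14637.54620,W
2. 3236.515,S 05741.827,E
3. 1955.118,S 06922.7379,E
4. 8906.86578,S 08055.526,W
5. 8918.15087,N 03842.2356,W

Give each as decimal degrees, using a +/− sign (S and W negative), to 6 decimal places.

Point 1:
  Lat: degrees = first 2 digits = 71, minutes = 22.0145; 71 + 22.0145/60 = 71.3669083
  N → positive
  Longitude: split at 3 digits → 146° and 37.5462′; 146 + 37.5462/60 = 146.6257700
  hemisphere W, so the sign is −
Point 2:
  φ: split at 2 digits → 32° and 36.515′; 32 + 36.515/60 = 32.6085833
  S ⇒ negate
  Longitude: degrees = first 3 digits = 57, minutes = 41.827; 57 + 41.827/60 = 57.6971167
  E ⇒ keep positive
Point 3:
  φ: split at 2 digits → 19° and 55.118′; 19 + 55.118/60 = 19.9186333
  S → negative
  λ: split at 3 digits → 069° and 22.7379′; 69 + 22.7379/60 = 69.3789650
  E → positive
Point 4:
  Latitude: split at 2 digits → 89° and 6.86578′; 89 + 6.86578/60 = 89.1144297
  S → negative
  Lon: split at 3 digits → 080° and 55.526′; 80 + 55.526/60 = 80.9254333
  W → negative
Point 5:
  Latitude: degrees = first 2 digits = 89, minutes = 18.15087; 89 + 18.15087/60 = 89.3025145
  N ⇒ keep positive
  λ: split at 3 digits → 038° and 42.2356′; 38 + 42.2356/60 = 38.7039267
  W ⇒ negate

1. 71.366908, -146.625770
2. -32.608583, 57.697117
3. -19.918633, 69.378965
4. -89.114430, -80.925433
5. 89.302515, -38.703927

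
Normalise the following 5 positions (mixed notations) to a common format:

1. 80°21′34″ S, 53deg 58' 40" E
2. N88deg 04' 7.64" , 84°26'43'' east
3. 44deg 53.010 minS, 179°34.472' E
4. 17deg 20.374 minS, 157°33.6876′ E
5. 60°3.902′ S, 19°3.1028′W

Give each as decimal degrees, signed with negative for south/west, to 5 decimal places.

Point 1:
  Lat: 21′ + 34″ = 21.56667′; 80 + 21.56667/60 = 80.359444
  S → negative
  Lon: 58′ + 40″ = 58.66667′; 53 + 58.66667/60 = 53.977778
  E → positive
Point 2:
  Latitude: 4′ + 7.64″ = 4.12733′; 88 + 4.12733/60 = 88.068789
  N ⇒ keep positive
  λ: 84° + 26/60 + 43/3600 = 84 + 0.433333 + 0.011944 = 84.445278
  E → positive
Point 3:
  Lat: 44 + 53.01/60 = 44.883500
  S ⇒ negate
  Lon: 34.472′ = 0.574533°; total 179.574533
  E ⇒ keep positive
Point 4:
  Lat: 20.374′ = 0.339567°; total 17.339567
  S ⇒ negate
  Longitude: 157 + 33.6876/60 = 157.561460
  E ⇒ keep positive
Point 5:
  φ: 3.902′ = 0.065033°; total 60.065033
  hemisphere S, so the sign is −
  Longitude: 19 + 3.1028/60 = 19.051713
  W ⇒ negate

1. -80.35944, 53.97778
2. 88.06879, 84.44528
3. -44.88350, 179.57453
4. -17.33957, 157.56146
5. -60.06503, -19.05171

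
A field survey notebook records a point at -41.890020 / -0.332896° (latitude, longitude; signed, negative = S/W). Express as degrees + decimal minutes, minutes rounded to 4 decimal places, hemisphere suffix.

Latitude is negative → S; |value| = 41.890020
Lat: 41° + 0.890020 × 60 = 41° 53.401200′
Longitude is negative → W; |value| = 0.332896
Lon: fractional part 0.332896 → 19.973760 minutes

41° 53.4012′ S, 0° 19.9738′ W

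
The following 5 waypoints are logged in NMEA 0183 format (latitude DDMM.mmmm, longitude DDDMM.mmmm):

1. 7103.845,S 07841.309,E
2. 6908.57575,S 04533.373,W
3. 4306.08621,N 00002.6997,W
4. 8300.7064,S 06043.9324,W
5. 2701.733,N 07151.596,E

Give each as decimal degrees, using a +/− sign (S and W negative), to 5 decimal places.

Point 1:
  Latitude: split at 2 digits → 71° and 3.845′; 71 + 3.845/60 = 71.064083
  hemisphere S, so the sign is −
  Longitude: degrees = first 3 digits = 78, minutes = 41.309; 78 + 41.309/60 = 78.688483
  E ⇒ keep positive
Point 2:
  Latitude: split at 2 digits → 69° and 8.57575′; 69 + 8.57575/60 = 69.142929
  hemisphere S, so the sign is −
  λ: degrees = first 3 digits = 45, minutes = 33.373; 45 + 33.373/60 = 45.556217
  W → negative
Point 3:
  Latitude: degrees = first 2 digits = 43, minutes = 6.08621; 43 + 6.08621/60 = 43.101437
  N ⇒ keep positive
  Longitude: split at 3 digits → 000° and 2.6997′; 0 + 2.6997/60 = 0.044995
  W ⇒ negate
Point 4:
  φ: degrees = first 2 digits = 83, minutes = 0.7064; 83 + 0.7064/60 = 83.011773
  hemisphere S, so the sign is −
  Longitude: split at 3 digits → 060° and 43.9324′; 60 + 43.9324/60 = 60.732207
  W ⇒ negate
Point 5:
  Latitude: degrees = first 2 digits = 27, minutes = 1.733; 27 + 1.733/60 = 27.028883
  N ⇒ keep positive
  Lon: degrees = first 3 digits = 71, minutes = 51.596; 71 + 51.596/60 = 71.859933
  E ⇒ keep positive

1. -71.06408, 78.68848
2. -69.14293, -45.55622
3. 43.10144, -0.04500
4. -83.01177, -60.73221
5. 27.02888, 71.85993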